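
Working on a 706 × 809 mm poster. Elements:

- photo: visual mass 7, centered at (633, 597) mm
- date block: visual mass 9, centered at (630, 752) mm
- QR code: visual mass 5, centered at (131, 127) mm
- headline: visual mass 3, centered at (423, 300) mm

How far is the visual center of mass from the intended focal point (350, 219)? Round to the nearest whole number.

≈ 337 mm

Weights sum to 7 + 9 + 5 + 3 = 24.
Σw·x = 7·633 + 9·630 + 5·131 + 3·423 = 12025, so x̄ = 12025/24 ≈ 501.04.
Σw·y = 7·597 + 9·752 + 5·127 + 3·300 = 12482, so ȳ = 12482/24 ≈ 520.08.
Relative to (350, 219): Δ = (151.04, 301.08); |Δ| = √(151.04² + 301.08²) ≈ 336.85.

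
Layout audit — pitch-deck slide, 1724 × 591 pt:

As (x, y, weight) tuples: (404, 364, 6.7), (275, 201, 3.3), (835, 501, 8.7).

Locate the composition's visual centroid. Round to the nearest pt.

(582, 399)

Σw = 6.7 + 3.3 + 8.7 = 18.7.
x-moment: 6.7·404 + 3.3·275 + 8.7·835 = 10878.8; centroid 10878.8/18.7 ≈ 581.75.
y-moment: 6.7·364 + 3.3·201 + 8.7·501 = 7460.8; centroid 7460.8/18.7 ≈ 398.97.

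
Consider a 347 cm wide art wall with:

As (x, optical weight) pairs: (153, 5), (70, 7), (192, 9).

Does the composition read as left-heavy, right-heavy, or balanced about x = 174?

Σw = 5 + 7 + 9 = 21.
x: (5·153 + 7·70 + 9·192) / 21 = 2983 / 21 ≈ 142.05
142.0 lies left of the midline 174, so the layout is left-heavy.

left-heavy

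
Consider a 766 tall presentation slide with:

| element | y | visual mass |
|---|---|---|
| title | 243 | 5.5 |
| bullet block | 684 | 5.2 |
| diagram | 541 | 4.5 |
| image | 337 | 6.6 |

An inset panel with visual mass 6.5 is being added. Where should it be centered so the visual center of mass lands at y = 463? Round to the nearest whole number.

New total weight: (5.5 + 5.2 + 4.5 + 6.6) + 6.5 = 28.3.
Along y: (9552.0 + 6.5·y) / 28.3 = 463 (existing moment 5.5·243 + 5.2·684 + 4.5·541 + 6.6·337 = 9552.0) ⇒ y = (13102.9 − 9552.0) / 6.5 ≈ 546.29.

y ≈ 546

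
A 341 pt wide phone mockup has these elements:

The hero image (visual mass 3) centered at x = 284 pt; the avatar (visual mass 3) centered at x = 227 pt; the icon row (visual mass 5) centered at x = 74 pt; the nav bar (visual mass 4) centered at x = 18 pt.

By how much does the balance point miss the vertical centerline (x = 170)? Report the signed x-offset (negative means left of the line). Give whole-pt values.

≈ -38 pt

Total weight = 3 + 3 + 5 + 4 = 15.
Σw·x = 3·284 + 3·227 + 5·74 + 4·18 = 1975, so x̄ = 1975/15 ≈ 131.67.
Difference: 131.67 − 170 ≈ -38.33.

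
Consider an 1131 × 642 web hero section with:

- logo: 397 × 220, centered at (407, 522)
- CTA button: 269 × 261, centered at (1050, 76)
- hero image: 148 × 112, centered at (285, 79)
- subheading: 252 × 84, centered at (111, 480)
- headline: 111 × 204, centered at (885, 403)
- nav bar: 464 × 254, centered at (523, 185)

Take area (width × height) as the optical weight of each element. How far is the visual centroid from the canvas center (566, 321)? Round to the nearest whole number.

Areas → weights: logo 397·220 = 87340, CTA button 269·261 = 70209, hero image 148·112 = 16576, subheading 252·84 = 21168, headline 111·204 = 22644, nav bar 464·254 = 117856; Σw = 335793.
x: moment 198019266 / weight 335793 ≈ 589.71
y: moment 93326400 / weight 335793 ≈ 277.93
Offset from (566, 321): Δx ≈ 23.71, Δy ≈ -43.07; distance = √(Δx² + Δy²) ≈ 49.16.

≈ 49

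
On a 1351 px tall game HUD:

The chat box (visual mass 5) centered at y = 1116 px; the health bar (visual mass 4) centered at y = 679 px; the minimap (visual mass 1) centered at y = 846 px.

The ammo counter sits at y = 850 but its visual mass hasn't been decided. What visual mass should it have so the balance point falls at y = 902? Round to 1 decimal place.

Known weights sum to 5 + 4 + 1 = 10; their moment is 5·1116 + 4·679 + 1·846 = 9142.
For the centroid to hit 902: (9142 + w·850) / (10 + w) = 902.
Solving: w = (902·10 − 9142) / (850 − 902) = -122 / -52 ≈ 2.35.

w ≈ 2.3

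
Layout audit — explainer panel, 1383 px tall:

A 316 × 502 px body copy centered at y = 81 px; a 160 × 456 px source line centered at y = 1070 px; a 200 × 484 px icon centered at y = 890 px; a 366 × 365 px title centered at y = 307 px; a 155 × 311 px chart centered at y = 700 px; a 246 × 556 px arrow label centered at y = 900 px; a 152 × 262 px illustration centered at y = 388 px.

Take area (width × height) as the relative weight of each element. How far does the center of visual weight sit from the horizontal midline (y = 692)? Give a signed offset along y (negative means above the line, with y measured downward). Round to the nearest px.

Taking area as weight: body copy 316·502 = 158632, source line 160·456 = 72960, icon 200·484 = 96800, title 366·365 = 133590, chart 155·311 = 48205, arrow label 246·556 = 136776, illustration 152·262 = 39824. Sum 686787.
y: moment 390374134 / weight 686787 ≈ 568.41
Difference: 568.41 − 692 ≈ -123.59.

≈ -124 px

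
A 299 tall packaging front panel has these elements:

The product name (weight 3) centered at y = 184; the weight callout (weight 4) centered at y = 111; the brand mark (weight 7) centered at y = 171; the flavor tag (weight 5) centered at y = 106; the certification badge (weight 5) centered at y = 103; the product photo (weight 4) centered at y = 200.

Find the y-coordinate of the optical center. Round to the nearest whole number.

y ≈ 144

Total weight = 3 + 4 + 7 + 5 + 5 + 4 = 28.
Σw·y = 3·184 + 4·111 + 7·171 + 5·106 + 5·103 + 4·200 = 4038, so ȳ = 4038/28 ≈ 144.21.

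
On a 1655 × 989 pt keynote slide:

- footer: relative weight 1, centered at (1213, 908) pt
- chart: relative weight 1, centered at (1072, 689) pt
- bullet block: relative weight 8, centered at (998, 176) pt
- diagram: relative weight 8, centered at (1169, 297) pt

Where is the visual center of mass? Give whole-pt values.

(1090, 299)

Weights sum to 1 + 1 + 8 + 8 = 18.
Σw·x = 1·1213 + 1·1072 + 8·998 + 8·1169 = 19621, so x̄ = 19621/18 ≈ 1090.06.
Σw·y = 1·908 + 1·689 + 8·176 + 8·297 = 5381, so ȳ = 5381/18 ≈ 298.94.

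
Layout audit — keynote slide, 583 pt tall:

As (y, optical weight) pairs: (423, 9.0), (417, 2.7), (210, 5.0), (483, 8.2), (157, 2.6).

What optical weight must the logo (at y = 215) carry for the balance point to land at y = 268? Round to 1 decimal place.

w ≈ 56.3

Fixed elements: Σw = 9.0 + 2.7 + 5.0 + 8.2 + 2.6 = 27.5, Σw·y = 9.0·423 + 2.7·417 + 5.0·210 + 8.2·483 + 2.6·157 = 10351.7.
For the centroid to hit 268: (10351.7 + w·215) / (27.5 + w) = 268.
So w = (268·27.5 − 10351.7)/(215 − 268) = -2981.7/-53 ≈ 56.26.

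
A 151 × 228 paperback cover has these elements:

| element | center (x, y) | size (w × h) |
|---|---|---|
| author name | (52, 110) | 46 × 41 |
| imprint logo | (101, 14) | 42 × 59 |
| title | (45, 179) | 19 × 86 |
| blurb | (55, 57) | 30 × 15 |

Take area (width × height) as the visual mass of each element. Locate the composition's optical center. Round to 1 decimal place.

Taking area as weight: author name 46·41 = 1886, imprint logo 42·59 = 2478, title 19·86 = 1634, blurb 30·15 = 450. Sum 6448.
x-moment: 1886·52 + 2478·101 + 1634·45 + 450·55 = 446630; centroid 446630/6448 ≈ 69.27.
y-moment: 1886·110 + 2478·14 + 1634·179 + 450·57 = 560288; centroid 560288/6448 ≈ 86.89.

(69.3, 86.9)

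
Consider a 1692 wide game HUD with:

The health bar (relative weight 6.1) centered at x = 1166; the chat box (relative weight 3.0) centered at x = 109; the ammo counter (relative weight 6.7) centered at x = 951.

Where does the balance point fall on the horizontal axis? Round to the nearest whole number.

x ≈ 874

Σw = 6.1 + 3.0 + 6.7 = 15.8.
x-moment: 6.1·1166 + 3.0·109 + 6.7·951 = 13811.3; centroid 13811.3/15.8 ≈ 874.13.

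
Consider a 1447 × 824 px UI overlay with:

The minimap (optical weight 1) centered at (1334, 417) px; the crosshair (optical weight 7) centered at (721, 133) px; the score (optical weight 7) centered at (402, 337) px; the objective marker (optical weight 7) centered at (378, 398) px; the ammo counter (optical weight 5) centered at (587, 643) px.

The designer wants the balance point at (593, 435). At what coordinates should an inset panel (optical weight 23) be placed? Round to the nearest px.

With the inset panel, Σw becomes 1 + 7 + 7 + 7 + 5 + 23 = 50.
x: need Σw·x = 50·593 = 29650. Existing = 1·1334 + 7·721 + 7·402 + 7·378 + 5·587 = 14776. Remainder 14874 / 23 ≈ 646.70.
y: need Σw·y = 50·435 = 21750. Existing = 1·417 + 7·133 + 7·337 + 7·398 + 5·643 = 9708. Remainder 12042 / 23 ≈ 523.57.

(647, 524)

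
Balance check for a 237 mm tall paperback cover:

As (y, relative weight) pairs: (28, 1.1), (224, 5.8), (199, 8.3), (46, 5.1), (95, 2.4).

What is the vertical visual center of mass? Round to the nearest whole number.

Weights sum to 1.1 + 5.8 + 8.3 + 5.1 + 2.4 = 22.7.
y: (1.1·28 + 5.8·224 + 8.3·199 + 5.1·46 + 2.4·95) / 22.7 = 3444.3 / 22.7 ≈ 151.73

y ≈ 152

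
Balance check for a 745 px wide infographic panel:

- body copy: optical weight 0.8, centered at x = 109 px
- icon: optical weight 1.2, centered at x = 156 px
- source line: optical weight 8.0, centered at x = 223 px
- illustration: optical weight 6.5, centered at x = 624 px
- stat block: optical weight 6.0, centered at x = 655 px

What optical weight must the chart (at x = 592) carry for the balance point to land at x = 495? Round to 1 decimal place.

w ≈ 11.3

Fixed elements: Σw = 0.8 + 1.2 + 8.0 + 6.5 + 6.0 = 22.5, Σw·x = 0.8·109 + 1.2·156 + 8.0·223 + 6.5·624 + 6.0·655 = 10044.4.
Balance at x = 495 requires (10044.4 + w·592) / (22.5 + w) = 495.
So w = (495·22.5 − 10044.4)/(592 − 495) = 1093.1/97 ≈ 11.27.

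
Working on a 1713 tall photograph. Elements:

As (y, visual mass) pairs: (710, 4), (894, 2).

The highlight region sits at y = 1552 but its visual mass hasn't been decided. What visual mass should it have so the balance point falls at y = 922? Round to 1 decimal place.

Fixed elements: Σw = 4 + 2 = 6, Σw·y = 4·710 + 2·894 = 4628.
Set Σw·y/Σw = 922: (4628 + 1552w) = 922·(6 + w).
Rearranging, w·(1552 − 922) = 922·6 − 4628 = 904, so w ≈ 904/630 = 1.43.

w ≈ 1.4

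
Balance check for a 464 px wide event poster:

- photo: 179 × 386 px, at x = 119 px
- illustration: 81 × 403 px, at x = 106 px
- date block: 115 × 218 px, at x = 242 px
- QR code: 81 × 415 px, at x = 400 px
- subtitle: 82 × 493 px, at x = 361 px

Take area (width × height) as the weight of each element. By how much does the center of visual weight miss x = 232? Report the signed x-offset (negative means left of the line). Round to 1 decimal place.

Areas → weights: photo 179·386 = 69094, illustration 81·403 = 32643, date block 115·218 = 25070, QR code 81·415 = 33615, subtitle 82·493 = 40426; Σw = 200848.
Σw·x = 69094·119 + 32643·106 + 25070·242 + 33615·400 + 40426·361 = 45789070, so x̄ = 45789070/200848 ≈ 227.98.
Against x = 232, that's 227.98 − 232 = -4.02.

≈ -4.0 px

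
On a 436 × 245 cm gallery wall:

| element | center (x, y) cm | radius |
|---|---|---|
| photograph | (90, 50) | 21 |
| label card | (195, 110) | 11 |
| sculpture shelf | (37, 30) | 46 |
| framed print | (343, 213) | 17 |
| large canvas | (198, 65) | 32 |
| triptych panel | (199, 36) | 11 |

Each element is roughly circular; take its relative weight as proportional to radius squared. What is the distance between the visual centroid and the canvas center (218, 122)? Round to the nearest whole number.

r² weights: photograph 21² = 441, label card 11² = 121, sculpture shelf 46² = 2116, framed print 17² = 289, large canvas 32² = 1024, triptych panel 11² = 121. Total = 4112.
x-moment: 441·90 + 121·195 + 2116·37 + 289·343 + 1024·198 + 121·199 = 467535; centroid 467535/4112 ≈ 113.70.
y-moment: 441·50 + 121·110 + 2116·30 + 289·213 + 1024·65 + 121·36 = 231313; centroid 231313/4112 ≈ 56.25.
Offset from (218, 122): Δx ≈ -104.30, Δy ≈ -65.75; distance = √(Δx² + Δy²) ≈ 123.29.

≈ 123 cm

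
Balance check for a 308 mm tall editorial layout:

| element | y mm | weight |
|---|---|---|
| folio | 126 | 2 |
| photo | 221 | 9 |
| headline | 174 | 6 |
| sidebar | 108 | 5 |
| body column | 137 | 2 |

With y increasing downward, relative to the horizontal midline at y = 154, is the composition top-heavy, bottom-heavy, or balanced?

bottom-heavy

Σw = 2 + 9 + 6 + 5 + 2 = 24.
y-moment: 2·126 + 9·221 + 6·174 + 5·108 + 2·137 = 4099; centroid 4099/24 ≈ 170.79.
170.8 lies below (larger y than) the midline 154, so the layout is bottom-heavy.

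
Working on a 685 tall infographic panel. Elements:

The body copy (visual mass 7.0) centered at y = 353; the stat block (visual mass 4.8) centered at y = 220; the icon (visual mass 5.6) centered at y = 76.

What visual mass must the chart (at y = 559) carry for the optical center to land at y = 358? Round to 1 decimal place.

w ≈ 11.3

Existing Σw = 17.4 (7.0 + 4.8 + 5.6); existing moment 7.0·353 + 4.8·220 + 5.6·76 = 3952.6.
For the centroid to hit 358: (3952.6 + w·559) / (17.4 + w) = 358.
So w = (358·17.4 − 3952.6)/(559 − 358) = 2276.6/201 ≈ 11.33.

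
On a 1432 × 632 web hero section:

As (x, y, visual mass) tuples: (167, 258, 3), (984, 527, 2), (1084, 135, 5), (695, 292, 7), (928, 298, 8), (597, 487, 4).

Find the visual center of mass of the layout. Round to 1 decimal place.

(778.1, 306.2)

Σw = 3 + 2 + 5 + 7 + 8 + 4 = 29.
x-moment: 3·167 + 2·984 + 5·1084 + 7·695 + 8·928 + 4·597 = 22566; centroid 22566/29 ≈ 778.14.
y-moment: 3·258 + 2·527 + 5·135 + 7·292 + 8·298 + 4·487 = 8879; centroid 8879/29 ≈ 306.17.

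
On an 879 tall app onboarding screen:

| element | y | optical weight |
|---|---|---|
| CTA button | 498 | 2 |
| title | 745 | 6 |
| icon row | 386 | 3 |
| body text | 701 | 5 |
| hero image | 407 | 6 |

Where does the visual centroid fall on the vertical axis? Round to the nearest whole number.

Σw = 2 + 6 + 3 + 5 + 6 = 22.
y: (2·498 + 6·745 + 3·386 + 5·701 + 6·407) / 22 = 12571 / 22 ≈ 571.41

y ≈ 571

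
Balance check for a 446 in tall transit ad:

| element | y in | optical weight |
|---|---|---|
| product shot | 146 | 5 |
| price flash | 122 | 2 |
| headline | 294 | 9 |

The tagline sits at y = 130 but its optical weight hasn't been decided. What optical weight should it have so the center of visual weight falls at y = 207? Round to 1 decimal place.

Existing Σw = 16 (5 + 2 + 9); existing moment 5·146 + 2·122 + 9·294 = 3620.
Set Σw·y/Σw = 207: (3620 + 130w) = 207·(16 + w).
Rearranging, w·(130 − 207) = 207·16 − 3620 = -308, so w ≈ -308/-77 = 4.00.

w ≈ 4.0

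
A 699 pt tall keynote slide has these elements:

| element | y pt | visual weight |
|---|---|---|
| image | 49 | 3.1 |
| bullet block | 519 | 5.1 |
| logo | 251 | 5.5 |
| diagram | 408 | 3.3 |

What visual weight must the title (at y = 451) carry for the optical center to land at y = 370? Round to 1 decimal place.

w ≈ 9.4

Known weights sum to 3.1 + 5.1 + 5.5 + 3.3 = 17.0; their moment is 3.1·49 + 5.1·519 + 5.5·251 + 3.3·408 = 5525.7.
For the centroid to hit 370: (5525.7 + w·451) / (17.0 + w) = 370.
So w = (370·17.0 − 5525.7)/(451 − 370) = 764.3/81 ≈ 9.44.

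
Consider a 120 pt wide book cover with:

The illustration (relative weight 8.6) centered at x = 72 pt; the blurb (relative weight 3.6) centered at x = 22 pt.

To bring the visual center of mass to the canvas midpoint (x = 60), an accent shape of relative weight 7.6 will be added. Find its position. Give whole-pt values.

x ≈ 64

With the accent shape, Σw becomes 8.6 + 3.6 + 7.6 = 19.8.
Along x: (698.4 + 7.6·x) / 19.8 = 60 (existing moment 8.6·72 + 3.6·22 = 698.4) ⇒ x = (1188.0 − 698.4) / 7.6 ≈ 64.42.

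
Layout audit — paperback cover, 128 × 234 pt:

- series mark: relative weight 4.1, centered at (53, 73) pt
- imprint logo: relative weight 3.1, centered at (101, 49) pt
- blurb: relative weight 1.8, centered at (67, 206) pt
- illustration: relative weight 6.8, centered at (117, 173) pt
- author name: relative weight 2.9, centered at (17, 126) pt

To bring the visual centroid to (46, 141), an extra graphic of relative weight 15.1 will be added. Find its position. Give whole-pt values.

With the extra graphic, Σw becomes 4.1 + 3.1 + 1.8 + 6.8 + 2.9 + 15.1 = 33.8.
x: need Σw·x = 33.8·46 = 1554.8. Existing = 4.1·53 + 3.1·101 + 1.8·67 + 6.8·117 + 2.9·17 = 1495.9. Remainder 58.9 / 15.1 ≈ 3.90.
y: need Σw·y = 33.8·141 = 4765.8. Existing = 4.1·73 + 3.1·49 + 1.8·206 + 6.8·173 + 2.9·126 = 2363.8. Remainder 2402.0 / 15.1 ≈ 159.07.

(4, 159)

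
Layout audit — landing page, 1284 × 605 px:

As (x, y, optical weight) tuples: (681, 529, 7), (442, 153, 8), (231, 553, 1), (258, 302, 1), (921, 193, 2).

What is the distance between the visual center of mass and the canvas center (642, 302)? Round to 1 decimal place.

Total weight = 7 + 8 + 1 + 1 + 2 = 19.
x: (7·681 + 8·442 + 1·231 + 1·258 + 2·921) / 19 = 10634 / 19 ≈ 559.68
y: (7·529 + 8·153 + 1·553 + 1·302 + 2·193) / 19 = 6168 / 19 ≈ 324.63
Offset from (642, 302): Δx ≈ -82.32, Δy ≈ 22.63; distance = √(Δx² + Δy²) ≈ 85.37.

≈ 85.4 px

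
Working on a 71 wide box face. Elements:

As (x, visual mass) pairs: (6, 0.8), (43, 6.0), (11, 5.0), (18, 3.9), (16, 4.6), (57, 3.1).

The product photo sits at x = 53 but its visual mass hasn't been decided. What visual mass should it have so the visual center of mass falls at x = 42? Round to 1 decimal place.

w ≈ 31.3

Fixed elements: Σw = 0.8 + 6.0 + 5.0 + 3.9 + 4.6 + 3.1 = 23.4, Σw·x = 0.8·6 + 6.0·43 + 5.0·11 + 3.9·18 + 4.6·16 + 3.1·57 = 638.3.
Set Σw·x/Σw = 42: (638.3 + 53w) = 42·(23.4 + w).
So w = (42·23.4 − 638.3)/(53 − 42) = 344.5/11 ≈ 31.32.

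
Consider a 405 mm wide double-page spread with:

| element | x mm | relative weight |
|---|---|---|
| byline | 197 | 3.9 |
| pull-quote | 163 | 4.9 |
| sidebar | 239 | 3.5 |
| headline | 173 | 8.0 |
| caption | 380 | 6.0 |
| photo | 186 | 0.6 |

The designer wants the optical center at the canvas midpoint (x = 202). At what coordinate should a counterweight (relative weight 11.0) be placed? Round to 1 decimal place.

After adding the counterweight, total weight = 3.9 + 4.9 + 3.5 + 8.0 + 6.0 + 0.6 + 11.0 = 37.9.
Along x: (6179.1 + 11.0·x) / 37.9 = 202 (existing moment 3.9·197 + 4.9·163 + 3.5·239 + 8.0·173 + 6.0·380 + 0.6·186 = 6179.1) ⇒ x = (7655.8 − 6179.1) / 11.0 ≈ 134.25.

x ≈ 134.2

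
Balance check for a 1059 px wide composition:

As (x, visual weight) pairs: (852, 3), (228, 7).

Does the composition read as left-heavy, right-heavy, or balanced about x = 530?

Σw = 3 + 7 = 10.
Σw·x = 3·852 + 7·228 = 4152, so x̄ = 4152/10 ≈ 415.20.
Since 415.2 is left of 530, the composition reads left-heavy.

left-heavy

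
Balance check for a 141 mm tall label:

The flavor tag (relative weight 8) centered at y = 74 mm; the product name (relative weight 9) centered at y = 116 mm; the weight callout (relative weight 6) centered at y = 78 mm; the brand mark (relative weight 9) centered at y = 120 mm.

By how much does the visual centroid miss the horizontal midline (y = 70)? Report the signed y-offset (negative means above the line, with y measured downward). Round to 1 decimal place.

≈ 29.5 mm

Σw = 8 + 9 + 6 + 9 = 32.
y-moment: 8·74 + 9·116 + 6·78 + 9·120 = 3184; centroid 3184/32 ≈ 99.50.
Offset from y = 70: 99.50 − 70 ≈ 29.50.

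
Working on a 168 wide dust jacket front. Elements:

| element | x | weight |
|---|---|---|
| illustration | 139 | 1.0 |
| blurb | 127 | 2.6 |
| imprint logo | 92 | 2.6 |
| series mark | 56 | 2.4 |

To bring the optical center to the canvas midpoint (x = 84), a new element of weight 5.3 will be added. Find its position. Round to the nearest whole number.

After adding the new element, total weight = 1.0 + 2.6 + 2.6 + 2.4 + 5.3 = 13.9.
x: need Σw·x = 13.9·84 = 1167.6. Existing = 1.0·139 + 2.6·127 + 2.6·92 + 2.4·56 = 842.8. Remainder 324.8 / 5.3 ≈ 61.28.

x ≈ 61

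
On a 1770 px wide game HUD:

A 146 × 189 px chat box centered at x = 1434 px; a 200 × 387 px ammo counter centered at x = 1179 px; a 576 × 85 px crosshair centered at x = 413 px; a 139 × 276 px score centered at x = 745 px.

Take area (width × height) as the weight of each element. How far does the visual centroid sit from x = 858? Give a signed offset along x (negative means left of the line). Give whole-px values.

Areas: chat box 146·189 = 27594, ammo counter 200·387 = 77400, crosshair 576·85 = 48960, score 139·276 = 38364. Total weight = 192318.
x-moment: 27594·1434 + 77400·1179 + 48960·413 + 38364·745 = 179626056; centroid 179626056/192318 ≈ 934.01.
Difference: 934.01 − 858 ≈ 76.01.

≈ 76 px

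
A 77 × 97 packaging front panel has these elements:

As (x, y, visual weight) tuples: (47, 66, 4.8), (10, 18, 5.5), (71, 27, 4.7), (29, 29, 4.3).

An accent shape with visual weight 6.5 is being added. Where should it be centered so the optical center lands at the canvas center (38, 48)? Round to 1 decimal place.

With the accent shape, Σw becomes 4.8 + 5.5 + 4.7 + 4.3 + 6.5 = 25.8.
x: target moment 25.8×38 = 980.4; current 4.8·47 + 5.5·10 + 4.7·71 + 4.3·29 = 739.0; the accent shape supplies 241.4, so x = 241.4/6.5 ≈ 37.14.
y: target moment 25.8×48 = 1238.4; current 4.8·66 + 5.5·18 + 4.7·27 + 4.3·29 = 667.4; the accent shape supplies 571.0, so y = 571.0/6.5 ≈ 87.85.

(37.1, 87.8)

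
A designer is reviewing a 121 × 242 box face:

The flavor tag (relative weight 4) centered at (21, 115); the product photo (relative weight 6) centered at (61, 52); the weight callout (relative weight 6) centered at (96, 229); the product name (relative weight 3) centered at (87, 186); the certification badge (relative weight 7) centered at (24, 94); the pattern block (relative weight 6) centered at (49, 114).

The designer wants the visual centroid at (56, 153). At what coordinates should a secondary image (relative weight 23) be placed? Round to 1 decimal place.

(57.9, 190.0)

With the secondary image, Σw becomes 4 + 6 + 6 + 3 + 7 + 6 + 23 = 55.
x: target moment 55×56 = 3080; current 4·21 + 6·61 + 6·96 + 3·87 + 7·24 + 6·49 = 1749; the secondary image supplies 1331, so x = 1331/23 ≈ 57.87.
y: target moment 55×153 = 8415; current 4·115 + 6·52 + 6·229 + 3·186 + 7·94 + 6·114 = 4046; the secondary image supplies 4369, so y = 4369/23 ≈ 189.96.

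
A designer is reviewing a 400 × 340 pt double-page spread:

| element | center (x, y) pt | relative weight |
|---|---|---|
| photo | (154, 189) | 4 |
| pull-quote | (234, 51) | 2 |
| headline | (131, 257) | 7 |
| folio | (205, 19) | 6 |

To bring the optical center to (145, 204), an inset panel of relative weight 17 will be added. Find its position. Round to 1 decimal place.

(117.0, 269.0)

With the inset panel, Σw becomes 4 + 2 + 7 + 6 + 17 = 36.
x: target moment 36×145 = 5220; current 4·154 + 2·234 + 7·131 + 6·205 = 3231; the inset panel supplies 1989, so x = 1989/17 ≈ 117.00.
y: target moment 36×204 = 7344; current 4·189 + 2·51 + 7·257 + 6·19 = 2771; the inset panel supplies 4573, so y = 4573/17 ≈ 269.00.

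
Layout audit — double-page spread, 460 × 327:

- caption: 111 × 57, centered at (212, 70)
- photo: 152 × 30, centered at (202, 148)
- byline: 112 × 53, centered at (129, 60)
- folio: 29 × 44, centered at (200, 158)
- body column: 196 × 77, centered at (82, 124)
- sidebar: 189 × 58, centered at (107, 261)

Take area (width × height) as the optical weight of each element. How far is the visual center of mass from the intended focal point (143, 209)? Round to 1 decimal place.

Areas → weights: caption 111·57 = 6327, photo 152·30 = 4560, byline 112·53 = 5936, folio 29·44 = 1276, body column 196·77 = 15092, sidebar 189·58 = 10962; Σw = 44153.
x: moment 5693866 / weight 44153 ≈ 128.96
Σw·y = 6408028; ȳ = 6408028/44153 ≈ 145.13.
From (143, 209): dx = -14.04, dy = -63.87, so the distance is √(dx²+dy²) ≈ 65.39.

≈ 65.4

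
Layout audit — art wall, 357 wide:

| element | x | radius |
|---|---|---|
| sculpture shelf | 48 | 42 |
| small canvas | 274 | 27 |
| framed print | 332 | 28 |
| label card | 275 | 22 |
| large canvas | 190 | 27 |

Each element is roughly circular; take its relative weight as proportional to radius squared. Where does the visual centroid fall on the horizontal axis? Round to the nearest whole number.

Weights ∝ r²: sculpture shelf 42² = 1764, small canvas 27² = 729, framed print 28² = 784, label card 22² = 484, large canvas 27² = 729; Σw = 4490.
Σw·x = 1764·48 + 729·274 + 784·332 + 484·275 + 729·190 = 816316, so x̄ = 816316/4490 ≈ 181.81.

x ≈ 182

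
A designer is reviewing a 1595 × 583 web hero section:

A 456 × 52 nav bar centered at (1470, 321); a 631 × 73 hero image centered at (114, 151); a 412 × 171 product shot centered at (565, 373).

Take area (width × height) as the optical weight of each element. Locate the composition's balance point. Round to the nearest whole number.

Taking area as weight: nav bar 456·52 = 23712, hero image 631·73 = 46063, product shot 412·171 = 70452. Sum 140227.
x: (23712·1470 + 46063·114 + 70452·565) / 140227 = 79913202 / 140227 ≈ 569.88
y: (23712·321 + 46063·151 + 70452·373) / 140227 = 40845661 / 140227 ≈ 291.28

(570, 291)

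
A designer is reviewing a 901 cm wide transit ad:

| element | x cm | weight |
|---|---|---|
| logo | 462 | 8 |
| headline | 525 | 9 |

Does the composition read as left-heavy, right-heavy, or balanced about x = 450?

right-heavy

Σw = 8 + 9 = 17.
x: (8·462 + 9·525) / 17 = 8421 / 17 ≈ 495.35
495.4 lies right of the midline 450, so the layout is right-heavy.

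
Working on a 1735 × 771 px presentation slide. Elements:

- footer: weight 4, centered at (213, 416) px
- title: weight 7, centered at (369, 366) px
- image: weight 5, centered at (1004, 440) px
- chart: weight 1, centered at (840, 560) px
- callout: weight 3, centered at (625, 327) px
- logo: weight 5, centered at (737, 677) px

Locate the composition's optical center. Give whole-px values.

Total weight = 4 + 7 + 5 + 1 + 3 + 5 = 25.
x: (4·213 + 7·369 + 5·1004 + 1·840 + 3·625 + 5·737) / 25 = 14855 / 25 ≈ 594.20
y: (4·416 + 7·366 + 5·440 + 1·560 + 3·327 + 5·677) / 25 = 11352 / 25 ≈ 454.08

(594, 454)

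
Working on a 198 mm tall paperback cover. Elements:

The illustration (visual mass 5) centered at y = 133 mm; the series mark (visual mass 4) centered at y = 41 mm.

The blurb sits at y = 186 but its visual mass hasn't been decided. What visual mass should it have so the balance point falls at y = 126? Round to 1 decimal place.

Fixed elements: Σw = 5 + 4 = 9, Σw·y = 5·133 + 4·41 = 829.
Balance at y = 126 requires (829 + w·186) / (9 + w) = 126.
Rearranging, w·(186 − 126) = 126·9 − 829 = 305, so w ≈ 305/60 = 5.08.

w ≈ 5.1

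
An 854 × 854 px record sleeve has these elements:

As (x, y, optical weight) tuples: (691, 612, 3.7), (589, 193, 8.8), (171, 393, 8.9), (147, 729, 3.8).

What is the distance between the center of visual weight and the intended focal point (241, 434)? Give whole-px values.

Σw = 3.7 + 8.8 + 8.9 + 3.8 = 25.2.
Σw·x = 3.7·691 + 8.8·589 + 8.9·171 + 3.8·147 = 9820.4, so x̄ = 9820.4/25.2 ≈ 389.70.
Σw·y = 3.7·612 + 8.8·193 + 8.9·393 + 3.8·729 = 10230.7, so ȳ = 10230.7/25.2 ≈ 405.98.
Relative to (241, 434): Δ = (148.70, -28.02); |Δ| = √(148.70² + -28.02²) ≈ 151.32.

≈ 151 px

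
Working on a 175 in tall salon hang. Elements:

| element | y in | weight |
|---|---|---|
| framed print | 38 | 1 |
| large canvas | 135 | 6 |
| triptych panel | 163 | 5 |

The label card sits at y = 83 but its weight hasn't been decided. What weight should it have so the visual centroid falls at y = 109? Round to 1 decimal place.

w ≈ 13.7

Existing Σw = 12 (1 + 6 + 5); existing moment 1·38 + 6·135 + 5·163 = 1663.
Balance at y = 109 requires (1663 + w·83) / (12 + w) = 109.
So w = (109·12 − 1663)/(83 − 109) = -355/-26 ≈ 13.65.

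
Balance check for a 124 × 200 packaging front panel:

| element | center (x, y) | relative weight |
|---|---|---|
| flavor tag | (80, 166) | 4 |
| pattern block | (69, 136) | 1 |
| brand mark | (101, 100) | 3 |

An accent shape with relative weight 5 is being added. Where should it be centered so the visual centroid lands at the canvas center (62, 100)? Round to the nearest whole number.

New total weight: (4 + 1 + 3) + 5 = 13.
x: target moment 13×62 = 806; current 4·80 + 1·69 + 3·101 = 692; the accent shape supplies 114, so x = 114/5 ≈ 22.80.
y: target moment 13×100 = 1300; current 4·166 + 1·136 + 3·100 = 1100; the accent shape supplies 200, so y = 200/5 ≈ 40.00.

(23, 40)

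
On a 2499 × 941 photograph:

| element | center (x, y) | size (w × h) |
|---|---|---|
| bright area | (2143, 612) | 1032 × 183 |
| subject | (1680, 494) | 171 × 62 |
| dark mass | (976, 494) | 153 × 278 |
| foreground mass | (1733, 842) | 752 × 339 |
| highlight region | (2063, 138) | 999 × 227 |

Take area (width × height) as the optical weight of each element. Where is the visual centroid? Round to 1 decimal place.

Areas → weights: bright area 1032·183 = 188856, subject 171·62 = 10602, dark mass 153·278 = 42534, foreground mass 752·339 = 254928, highlight region 999·227 = 226773; Σw = 723693.
Σw·x = 188856·2143 + 10602·1680 + 42534·976 + 254928·1733 + 226773·2063 = 1373665875, so x̄ = 1373665875/723693 ≈ 1898.13.
Σw·y = 188856·612 + 10602·494 + 42534·494 + 254928·842 + 226773·138 = 387773106, so ȳ = 387773106/723693 ≈ 535.83.

(1898.1, 535.8)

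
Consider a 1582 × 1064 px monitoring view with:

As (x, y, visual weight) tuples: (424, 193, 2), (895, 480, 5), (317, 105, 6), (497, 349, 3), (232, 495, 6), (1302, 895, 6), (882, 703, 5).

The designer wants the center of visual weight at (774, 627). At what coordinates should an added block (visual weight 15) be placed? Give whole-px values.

(988, 919)

New total weight: (2 + 5 + 6 + 3 + 6 + 6 + 5) + 15 = 48.
x: target moment 48×774 = 37152; current 2·424 + 5·895 + 6·317 + 3·497 + 6·232 + 6·1302 + 5·882 = 22330; the added block supplies 14822, so x = 14822/15 ≈ 988.13.
y: target moment 48×627 = 30096; current 2·193 + 5·480 + 6·105 + 3·349 + 6·495 + 6·895 + 5·703 = 16318; the added block supplies 13778, so y = 13778/15 ≈ 918.53.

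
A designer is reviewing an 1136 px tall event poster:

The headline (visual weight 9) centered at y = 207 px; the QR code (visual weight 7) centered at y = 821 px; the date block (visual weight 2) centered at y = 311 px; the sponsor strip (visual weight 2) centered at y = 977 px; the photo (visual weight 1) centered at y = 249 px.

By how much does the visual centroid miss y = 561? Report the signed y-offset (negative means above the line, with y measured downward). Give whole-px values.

≈ -64 px

Total weight = 9 + 7 + 2 + 2 + 1 = 21.
Σw·y = 9·207 + 7·821 + 2·311 + 2·977 + 1·249 = 10435, so ȳ = 10435/21 ≈ 496.90.
Against y = 561, that's 496.90 − 561 = -64.10.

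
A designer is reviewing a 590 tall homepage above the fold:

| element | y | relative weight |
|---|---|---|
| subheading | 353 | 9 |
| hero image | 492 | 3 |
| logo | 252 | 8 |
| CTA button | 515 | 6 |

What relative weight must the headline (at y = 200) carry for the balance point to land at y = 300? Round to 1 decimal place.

w ≈ 19.6

Fixed elements: Σw = 9 + 3 + 8 + 6 = 26, Σw·y = 9·353 + 3·492 + 8·252 + 6·515 = 9759.
Set Σw·y/Σw = 300: (9759 + 200w) = 300·(26 + w).
Solving: w = (300·26 − 9759) / (200 − 300) = -1959 / -100 ≈ 19.59.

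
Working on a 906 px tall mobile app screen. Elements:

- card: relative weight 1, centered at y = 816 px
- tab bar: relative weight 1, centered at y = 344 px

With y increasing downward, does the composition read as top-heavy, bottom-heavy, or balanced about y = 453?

bottom-heavy

Σw = 1 + 1 = 2.
y: (1·816 + 1·344) / 2 = 1160 / 2 ≈ 580.00
580.0 vs midline 453 → bottom-heavy.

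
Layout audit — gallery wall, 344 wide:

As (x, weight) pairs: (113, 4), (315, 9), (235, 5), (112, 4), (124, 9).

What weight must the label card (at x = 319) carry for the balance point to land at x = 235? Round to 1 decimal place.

Fixed elements: Σw = 4 + 9 + 5 + 4 + 9 = 31, Σw·x = 4·113 + 9·315 + 5·235 + 4·112 + 9·124 = 6026.
Set Σw·x/Σw = 235: (6026 + 319w) = 235·(31 + w).
Rearranging, w·(319 − 235) = 235·31 − 6026 = 1259, so w ≈ 1259/84 = 14.99.

w ≈ 15.0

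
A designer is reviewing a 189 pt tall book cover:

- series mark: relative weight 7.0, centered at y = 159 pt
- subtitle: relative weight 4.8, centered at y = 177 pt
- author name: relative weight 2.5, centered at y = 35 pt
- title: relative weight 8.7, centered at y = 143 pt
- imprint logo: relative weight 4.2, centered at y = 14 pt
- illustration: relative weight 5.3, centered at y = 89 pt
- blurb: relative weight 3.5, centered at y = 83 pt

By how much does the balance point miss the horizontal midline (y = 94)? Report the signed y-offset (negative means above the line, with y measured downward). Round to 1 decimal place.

≈ 20.3 pt

Total weight = 7.0 + 4.8 + 2.5 + 8.7 + 4.2 + 5.3 + 3.5 = 36.0.
y-moment: 7.0·159 + 4.8·177 + 2.5·35 + 8.7·143 + 4.2·14 + 5.3·89 + 3.5·83 = 4115.2; centroid 4115.2/36.0 ≈ 114.31.
Against y = 94, that's 114.31 − 94 = 20.31.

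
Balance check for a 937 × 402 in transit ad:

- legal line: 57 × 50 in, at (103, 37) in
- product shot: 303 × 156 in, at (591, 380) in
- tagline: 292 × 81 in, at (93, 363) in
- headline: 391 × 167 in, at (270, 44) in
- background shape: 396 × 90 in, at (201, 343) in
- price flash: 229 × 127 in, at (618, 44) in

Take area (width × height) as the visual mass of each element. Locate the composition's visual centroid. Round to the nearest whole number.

Areas: legal line 57·50 = 2850, product shot 303·156 = 47268, tagline 292·81 = 23652, headline 391·167 = 65297, background shape 396·90 = 35640, price flash 229·127 = 29083. Total weight = 203790.
x: moment 73195698 / weight 203790 ≈ 359.17
y: moment 43030206 / weight 203790 ≈ 211.15

(359, 211)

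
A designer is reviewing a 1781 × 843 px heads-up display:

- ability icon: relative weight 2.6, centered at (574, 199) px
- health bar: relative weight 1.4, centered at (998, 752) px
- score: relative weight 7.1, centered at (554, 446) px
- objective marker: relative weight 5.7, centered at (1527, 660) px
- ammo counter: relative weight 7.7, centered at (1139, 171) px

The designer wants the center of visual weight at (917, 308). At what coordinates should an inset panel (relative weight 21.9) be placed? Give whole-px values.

New total weight: (2.6 + 1.4 + 7.1 + 5.7 + 7.7) + 21.9 = 46.4.
Along x: (24297.2 + 21.9·x) / 46.4 = 917 (existing moment 2.6·574 + 1.4·998 + 7.1·554 + 5.7·1527 + 7.7·1139 = 24297.2) ⇒ x = (42548.8 − 24297.2) / 21.9 ≈ 833.41.
Along y: (9815.5 + 21.9·y) / 46.4 = 308 (existing moment 2.6·199 + 1.4·752 + 7.1·446 + 5.7·660 + 7.7·171 = 9815.5) ⇒ y = (14291.2 − 9815.5) / 21.9 ≈ 204.37.

(833, 204)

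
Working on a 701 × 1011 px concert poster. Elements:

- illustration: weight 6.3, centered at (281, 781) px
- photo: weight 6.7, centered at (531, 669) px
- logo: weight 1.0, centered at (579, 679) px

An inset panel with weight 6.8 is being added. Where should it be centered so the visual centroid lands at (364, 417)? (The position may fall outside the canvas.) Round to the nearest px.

With the inset panel, Σw becomes 6.3 + 6.7 + 1.0 + 6.8 = 20.8.
x: target moment 20.8×364 = 7571.2; current 6.3·281 + 6.7·531 + 1.0·579 = 5907.0; the inset panel supplies 1664.2, so x = 1664.2/6.8 ≈ 244.74.
y: target moment 20.8×417 = 8673.6; current 6.3·781 + 6.7·669 + 1.0·679 = 10081.6; the inset panel supplies -1408.0, so y = -1408.0/6.8 ≈ -207.06.

(245, -207)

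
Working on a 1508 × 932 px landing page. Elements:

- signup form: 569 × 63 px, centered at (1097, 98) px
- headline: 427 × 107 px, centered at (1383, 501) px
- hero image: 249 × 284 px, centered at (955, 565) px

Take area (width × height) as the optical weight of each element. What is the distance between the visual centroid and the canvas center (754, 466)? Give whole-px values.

Taking area as weight: signup form 569·63 = 35847, headline 427·107 = 45689, hero image 249·284 = 70716. Sum 152252.
x: (35847·1097 + 45689·1383 + 70716·955) / 152252 = 170045826 / 152252 ≈ 1116.87
y: (35847·98 + 45689·501 + 70716·565) / 152252 = 66357735 / 152252 ≈ 435.84
From (754, 466): dx = 362.87, dy = -30.16, so the distance is √(dx²+dy²) ≈ 364.12.

≈ 364 px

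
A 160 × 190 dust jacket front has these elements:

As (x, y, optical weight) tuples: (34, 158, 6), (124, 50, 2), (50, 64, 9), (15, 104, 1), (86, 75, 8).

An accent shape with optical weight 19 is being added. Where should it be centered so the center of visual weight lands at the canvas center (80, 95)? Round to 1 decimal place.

(105.0, 102.5)

With the accent shape, Σw becomes 6 + 2 + 9 + 1 + 8 + 19 = 45.
Along x: (1605 + 19·x) / 45 = 80 (existing moment 6·34 + 2·124 + 9·50 + 1·15 + 8·86 = 1605) ⇒ x = (3600 − 1605) / 19 ≈ 105.00.
Along y: (2328 + 19·y) / 45 = 95 (existing moment 6·158 + 2·50 + 9·64 + 1·104 + 8·75 = 2328) ⇒ y = (4275 − 2328) / 19 ≈ 102.47.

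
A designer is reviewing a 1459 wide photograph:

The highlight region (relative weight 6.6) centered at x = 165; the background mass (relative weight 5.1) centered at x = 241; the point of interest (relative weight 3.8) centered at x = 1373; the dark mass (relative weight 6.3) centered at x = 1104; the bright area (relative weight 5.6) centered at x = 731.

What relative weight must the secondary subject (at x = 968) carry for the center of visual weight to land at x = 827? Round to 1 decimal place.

w ≈ 28.9

Fixed elements: Σw = 6.6 + 5.1 + 3.8 + 6.3 + 5.6 = 27.4, Σw·x = 6.6·165 + 5.1·241 + 3.8·1373 + 6.3·1104 + 5.6·731 = 18584.3.
Set Σw·x/Σw = 827: (18584.3 + 968w) = 827·(27.4 + w).
So w = (827·27.4 − 18584.3)/(968 − 827) = 4075.5/141 ≈ 28.90.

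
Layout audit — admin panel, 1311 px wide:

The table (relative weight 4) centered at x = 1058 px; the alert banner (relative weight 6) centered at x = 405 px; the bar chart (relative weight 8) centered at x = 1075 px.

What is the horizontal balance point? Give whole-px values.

x ≈ 848

Σw = 4 + 6 + 8 = 18.
x-moment: 4·1058 + 6·405 + 8·1075 = 15262; centroid 15262/18 ≈ 847.89.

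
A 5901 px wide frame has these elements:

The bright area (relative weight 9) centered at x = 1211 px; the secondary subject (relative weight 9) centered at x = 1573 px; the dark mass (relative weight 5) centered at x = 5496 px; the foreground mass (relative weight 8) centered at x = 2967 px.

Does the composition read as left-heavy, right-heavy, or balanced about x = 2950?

left-heavy

Weights sum to 9 + 9 + 5 + 8 = 31.
Σw·x = 9·1211 + 9·1573 + 5·5496 + 8·2967 = 76272, so x̄ = 76272/31 ≈ 2460.39.
2460.4 vs midline 2950 → left-heavy.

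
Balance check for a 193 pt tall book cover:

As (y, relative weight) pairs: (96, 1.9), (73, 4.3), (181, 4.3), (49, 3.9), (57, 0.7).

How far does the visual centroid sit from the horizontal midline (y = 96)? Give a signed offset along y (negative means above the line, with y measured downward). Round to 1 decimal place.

≈ 3.7 pt

Weights sum to 1.9 + 4.3 + 4.3 + 3.9 + 0.7 = 15.1.
Σw·y = 1.9·96 + 4.3·73 + 4.3·181 + 3.9·49 + 0.7·57 = 1505.6, so ȳ = 1505.6/15.1 ≈ 99.71.
Against y = 96, that's 99.71 − 96 = 3.71.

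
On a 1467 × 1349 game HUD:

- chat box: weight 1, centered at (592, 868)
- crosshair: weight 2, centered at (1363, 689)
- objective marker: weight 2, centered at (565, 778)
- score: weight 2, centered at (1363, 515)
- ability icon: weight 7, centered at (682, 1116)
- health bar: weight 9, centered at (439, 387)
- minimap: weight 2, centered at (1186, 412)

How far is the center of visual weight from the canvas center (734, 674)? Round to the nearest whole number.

Σw = 1 + 2 + 2 + 2 + 7 + 9 + 2 = 25.
x-moment: 1·592 + 2·1363 + 2·565 + 2·1363 + 7·682 + 9·439 + 2·1186 = 18271; centroid 18271/25 ≈ 730.84.
y-moment: 1·868 + 2·689 + 2·778 + 2·515 + 7·1116 + 9·387 + 2·412 = 16951; centroid 16951/25 ≈ 678.04.
Relative to (734, 674): Δ = (-3.16, 4.04); |Δ| = √(-3.16² + 4.04²) ≈ 5.13.

≈ 5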